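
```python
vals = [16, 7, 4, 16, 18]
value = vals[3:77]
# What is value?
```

vals has length 5. The slice vals[3:77] selects indices [3, 4] (3->16, 4->18), giving [16, 18].

[16, 18]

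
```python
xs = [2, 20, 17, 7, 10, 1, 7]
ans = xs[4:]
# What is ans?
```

xs has length 7. The slice xs[4:] selects indices [4, 5, 6] (4->10, 5->1, 6->7), giving [10, 1, 7].

[10, 1, 7]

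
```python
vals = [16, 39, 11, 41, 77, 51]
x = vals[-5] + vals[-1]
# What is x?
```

vals has length 6. Negative index -5 maps to positive index 6 + (-5) = 1. vals[1] = 39.
vals has length 6. Negative index -1 maps to positive index 6 + (-1) = 5. vals[5] = 51.
Sum: 39 + 51 = 90.

90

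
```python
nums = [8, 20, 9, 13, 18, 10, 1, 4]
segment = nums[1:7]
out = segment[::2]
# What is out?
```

nums has length 8. The slice nums[1:7] selects indices [1, 2, 3, 4, 5, 6] (1->20, 2->9, 3->13, 4->18, 5->10, 6->1), giving [20, 9, 13, 18, 10, 1]. So segment = [20, 9, 13, 18, 10, 1]. segment has length 6. The slice segment[::2] selects indices [0, 2, 4] (0->20, 2->13, 4->10), giving [20, 13, 10].

[20, 13, 10]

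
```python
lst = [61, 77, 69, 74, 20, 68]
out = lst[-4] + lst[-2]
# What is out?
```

lst has length 6. Negative index -4 maps to positive index 6 + (-4) = 2. lst[2] = 69.
lst has length 6. Negative index -2 maps to positive index 6 + (-2) = 4. lst[4] = 20.
Sum: 69 + 20 = 89.

89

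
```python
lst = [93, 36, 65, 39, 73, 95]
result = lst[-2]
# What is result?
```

lst has length 6. Negative index -2 maps to positive index 6 + (-2) = 4. lst[4] = 73.

73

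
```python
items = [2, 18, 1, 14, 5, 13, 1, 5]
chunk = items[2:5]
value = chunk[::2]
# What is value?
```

items has length 8. The slice items[2:5] selects indices [2, 3, 4] (2->1, 3->14, 4->5), giving [1, 14, 5]. So chunk = [1, 14, 5]. chunk has length 3. The slice chunk[::2] selects indices [0, 2] (0->1, 2->5), giving [1, 5].

[1, 5]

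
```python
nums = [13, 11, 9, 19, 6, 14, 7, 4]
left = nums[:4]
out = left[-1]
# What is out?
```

nums has length 8. The slice nums[:4] selects indices [0, 1, 2, 3] (0->13, 1->11, 2->9, 3->19), giving [13, 11, 9, 19]. So left = [13, 11, 9, 19]. Then left[-1] = 19.

19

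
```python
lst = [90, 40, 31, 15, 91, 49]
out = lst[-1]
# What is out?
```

lst has length 6. Negative index -1 maps to positive index 6 + (-1) = 5. lst[5] = 49.

49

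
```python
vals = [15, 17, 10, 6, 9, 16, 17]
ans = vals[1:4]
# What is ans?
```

vals has length 7. The slice vals[1:4] selects indices [1, 2, 3] (1->17, 2->10, 3->6), giving [17, 10, 6].

[17, 10, 6]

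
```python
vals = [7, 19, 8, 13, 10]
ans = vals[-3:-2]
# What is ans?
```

vals has length 5. The slice vals[-3:-2] selects indices [2] (2->8), giving [8].

[8]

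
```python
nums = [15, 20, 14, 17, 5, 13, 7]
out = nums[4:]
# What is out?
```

nums has length 7. The slice nums[4:] selects indices [4, 5, 6] (4->5, 5->13, 6->7), giving [5, 13, 7].

[5, 13, 7]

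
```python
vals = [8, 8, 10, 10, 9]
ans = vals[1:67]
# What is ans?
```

vals has length 5. The slice vals[1:67] selects indices [1, 2, 3, 4] (1->8, 2->10, 3->10, 4->9), giving [8, 10, 10, 9].

[8, 10, 10, 9]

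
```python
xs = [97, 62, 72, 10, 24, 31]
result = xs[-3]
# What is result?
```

xs has length 6. Negative index -3 maps to positive index 6 + (-3) = 3. xs[3] = 10.

10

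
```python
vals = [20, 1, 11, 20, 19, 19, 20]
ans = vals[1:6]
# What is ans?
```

vals has length 7. The slice vals[1:6] selects indices [1, 2, 3, 4, 5] (1->1, 2->11, 3->20, 4->19, 5->19), giving [1, 11, 20, 19, 19].

[1, 11, 20, 19, 19]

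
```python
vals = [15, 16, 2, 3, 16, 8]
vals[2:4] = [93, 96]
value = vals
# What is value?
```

vals starts as [15, 16, 2, 3, 16, 8] (length 6). The slice vals[2:4] covers indices [2, 3] with values [2, 3]. Replacing that slice with [93, 96] (same length) produces [15, 16, 93, 96, 16, 8].

[15, 16, 93, 96, 16, 8]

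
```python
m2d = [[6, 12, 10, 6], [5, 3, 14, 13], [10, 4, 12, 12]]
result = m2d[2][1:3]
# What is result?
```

m2d[2] = [10, 4, 12, 12]. m2d[2] has length 4. The slice m2d[2][1:3] selects indices [1, 2] (1->4, 2->12), giving [4, 12].

[4, 12]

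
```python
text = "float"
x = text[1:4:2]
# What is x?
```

text has length 5. The slice text[1:4:2] selects indices [1, 3] (1->'l', 3->'a'), giving 'la'.

'la'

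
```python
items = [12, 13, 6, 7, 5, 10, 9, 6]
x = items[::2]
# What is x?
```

items has length 8. The slice items[::2] selects indices [0, 2, 4, 6] (0->12, 2->6, 4->5, 6->9), giving [12, 6, 5, 9].

[12, 6, 5, 9]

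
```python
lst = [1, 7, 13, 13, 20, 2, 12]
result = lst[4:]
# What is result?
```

lst has length 7. The slice lst[4:] selects indices [4, 5, 6] (4->20, 5->2, 6->12), giving [20, 2, 12].

[20, 2, 12]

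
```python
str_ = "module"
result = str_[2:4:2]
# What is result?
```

str_ has length 6. The slice str_[2:4:2] selects indices [2] (2->'d'), giving 'd'.

'd'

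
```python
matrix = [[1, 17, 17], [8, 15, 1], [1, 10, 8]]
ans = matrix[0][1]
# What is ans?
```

matrix[0] = [1, 17, 17]. Taking column 1 of that row yields 17.

17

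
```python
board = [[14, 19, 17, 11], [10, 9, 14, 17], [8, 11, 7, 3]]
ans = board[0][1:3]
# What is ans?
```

board[0] = [14, 19, 17, 11]. board[0] has length 4. The slice board[0][1:3] selects indices [1, 2] (1->19, 2->17), giving [19, 17].

[19, 17]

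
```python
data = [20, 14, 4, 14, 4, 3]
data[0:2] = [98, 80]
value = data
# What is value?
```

data starts as [20, 14, 4, 14, 4, 3] (length 6). The slice data[0:2] covers indices [0, 1] with values [20, 14]. Replacing that slice with [98, 80] (same length) produces [98, 80, 4, 14, 4, 3].

[98, 80, 4, 14, 4, 3]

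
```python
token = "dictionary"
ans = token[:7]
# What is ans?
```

token has length 10. The slice token[:7] selects indices [0, 1, 2, 3, 4, 5, 6] (0->'d', 1->'i', 2->'c', 3->'t', 4->'i', 5->'o', 6->'n'), giving 'diction'.

'diction'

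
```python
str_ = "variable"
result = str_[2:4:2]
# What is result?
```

str_ has length 8. The slice str_[2:4:2] selects indices [2] (2->'r'), giving 'r'.

'r'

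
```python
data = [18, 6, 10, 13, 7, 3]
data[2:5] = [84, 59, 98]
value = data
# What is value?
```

data starts as [18, 6, 10, 13, 7, 3] (length 6). The slice data[2:5] covers indices [2, 3, 4] with values [10, 13, 7]. Replacing that slice with [84, 59, 98] (same length) produces [18, 6, 84, 59, 98, 3].

[18, 6, 84, 59, 98, 3]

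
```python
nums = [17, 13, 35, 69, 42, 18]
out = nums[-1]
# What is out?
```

nums has length 6. Negative index -1 maps to positive index 6 + (-1) = 5. nums[5] = 18.

18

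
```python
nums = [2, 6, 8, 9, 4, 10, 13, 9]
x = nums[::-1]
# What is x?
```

nums has length 8. The slice nums[::-1] selects indices [7, 6, 5, 4, 3, 2, 1, 0] (7->9, 6->13, 5->10, 4->4, 3->9, 2->8, 1->6, 0->2), giving [9, 13, 10, 4, 9, 8, 6, 2].

[9, 13, 10, 4, 9, 8, 6, 2]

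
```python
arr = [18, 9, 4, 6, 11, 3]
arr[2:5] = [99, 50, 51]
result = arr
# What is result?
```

arr starts as [18, 9, 4, 6, 11, 3] (length 6). The slice arr[2:5] covers indices [2, 3, 4] with values [4, 6, 11]. Replacing that slice with [99, 50, 51] (same length) produces [18, 9, 99, 50, 51, 3].

[18, 9, 99, 50, 51, 3]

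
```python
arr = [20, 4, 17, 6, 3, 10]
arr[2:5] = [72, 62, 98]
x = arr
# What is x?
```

arr starts as [20, 4, 17, 6, 3, 10] (length 6). The slice arr[2:5] covers indices [2, 3, 4] with values [17, 6, 3]. Replacing that slice with [72, 62, 98] (same length) produces [20, 4, 72, 62, 98, 10].

[20, 4, 72, 62, 98, 10]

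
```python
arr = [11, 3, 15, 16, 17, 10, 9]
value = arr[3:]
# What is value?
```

arr has length 7. The slice arr[3:] selects indices [3, 4, 5, 6] (3->16, 4->17, 5->10, 6->9), giving [16, 17, 10, 9].

[16, 17, 10, 9]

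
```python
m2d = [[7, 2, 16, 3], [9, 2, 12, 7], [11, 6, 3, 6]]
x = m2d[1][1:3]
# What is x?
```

m2d[1] = [9, 2, 12, 7]. m2d[1] has length 4. The slice m2d[1][1:3] selects indices [1, 2] (1->2, 2->12), giving [2, 12].

[2, 12]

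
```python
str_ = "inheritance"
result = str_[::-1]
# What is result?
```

str_ has length 11. The slice str_[::-1] selects indices [10, 9, 8, 7, 6, 5, 4, 3, 2, 1, 0] (10->'e', 9->'c', 8->'n', 7->'a', 6->'t', 5->'i', 4->'r', 3->'e', 2->'h', 1->'n', 0->'i'), giving 'ecnatirehni'.

'ecnatirehni'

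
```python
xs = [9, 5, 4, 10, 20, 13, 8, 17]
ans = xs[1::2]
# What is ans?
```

xs has length 8. The slice xs[1::2] selects indices [1, 3, 5, 7] (1->5, 3->10, 5->13, 7->17), giving [5, 10, 13, 17].

[5, 10, 13, 17]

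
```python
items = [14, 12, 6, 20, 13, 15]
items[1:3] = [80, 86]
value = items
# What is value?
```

items starts as [14, 12, 6, 20, 13, 15] (length 6). The slice items[1:3] covers indices [1, 2] with values [12, 6]. Replacing that slice with [80, 86] (same length) produces [14, 80, 86, 20, 13, 15].

[14, 80, 86, 20, 13, 15]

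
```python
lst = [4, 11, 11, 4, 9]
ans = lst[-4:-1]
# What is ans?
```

lst has length 5. The slice lst[-4:-1] selects indices [1, 2, 3] (1->11, 2->11, 3->4), giving [11, 11, 4].

[11, 11, 4]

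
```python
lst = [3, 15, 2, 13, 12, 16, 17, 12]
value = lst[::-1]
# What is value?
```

lst has length 8. The slice lst[::-1] selects indices [7, 6, 5, 4, 3, 2, 1, 0] (7->12, 6->17, 5->16, 4->12, 3->13, 2->2, 1->15, 0->3), giving [12, 17, 16, 12, 13, 2, 15, 3].

[12, 17, 16, 12, 13, 2, 15, 3]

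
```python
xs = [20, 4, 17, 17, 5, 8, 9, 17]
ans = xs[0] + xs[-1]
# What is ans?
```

xs has length 8. xs[0] = 20.
xs has length 8. Negative index -1 maps to positive index 8 + (-1) = 7. xs[7] = 17.
Sum: 20 + 17 = 37.

37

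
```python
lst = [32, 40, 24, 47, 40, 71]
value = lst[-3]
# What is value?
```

lst has length 6. Negative index -3 maps to positive index 6 + (-3) = 3. lst[3] = 47.

47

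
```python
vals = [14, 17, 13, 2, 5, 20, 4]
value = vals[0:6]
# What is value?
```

vals has length 7. The slice vals[0:6] selects indices [0, 1, 2, 3, 4, 5] (0->14, 1->17, 2->13, 3->2, 4->5, 5->20), giving [14, 17, 13, 2, 5, 20].

[14, 17, 13, 2, 5, 20]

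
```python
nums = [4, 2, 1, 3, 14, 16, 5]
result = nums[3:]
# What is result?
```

nums has length 7. The slice nums[3:] selects indices [3, 4, 5, 6] (3->3, 4->14, 5->16, 6->5), giving [3, 14, 16, 5].

[3, 14, 16, 5]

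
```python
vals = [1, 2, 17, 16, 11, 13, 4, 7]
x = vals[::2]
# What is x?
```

vals has length 8. The slice vals[::2] selects indices [0, 2, 4, 6] (0->1, 2->17, 4->11, 6->4), giving [1, 17, 11, 4].

[1, 17, 11, 4]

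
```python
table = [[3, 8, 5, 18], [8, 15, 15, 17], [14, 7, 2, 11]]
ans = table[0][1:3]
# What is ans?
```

table[0] = [3, 8, 5, 18]. table[0] has length 4. The slice table[0][1:3] selects indices [1, 2] (1->8, 2->5), giving [8, 5].

[8, 5]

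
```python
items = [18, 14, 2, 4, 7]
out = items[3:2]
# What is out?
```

items has length 5. The slice items[3:2] resolves to an empty index range, so the result is [].

[]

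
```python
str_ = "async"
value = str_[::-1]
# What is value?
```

str_ has length 5. The slice str_[::-1] selects indices [4, 3, 2, 1, 0] (4->'c', 3->'n', 2->'y', 1->'s', 0->'a'), giving 'cnysa'.

'cnysa'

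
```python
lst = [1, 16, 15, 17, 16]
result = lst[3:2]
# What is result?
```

lst has length 5. The slice lst[3:2] resolves to an empty index range, so the result is [].

[]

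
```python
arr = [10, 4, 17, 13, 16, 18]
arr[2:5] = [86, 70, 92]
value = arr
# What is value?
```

arr starts as [10, 4, 17, 13, 16, 18] (length 6). The slice arr[2:5] covers indices [2, 3, 4] with values [17, 13, 16]. Replacing that slice with [86, 70, 92] (same length) produces [10, 4, 86, 70, 92, 18].

[10, 4, 86, 70, 92, 18]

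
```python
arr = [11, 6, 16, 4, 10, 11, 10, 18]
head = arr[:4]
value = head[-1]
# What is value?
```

arr has length 8. The slice arr[:4] selects indices [0, 1, 2, 3] (0->11, 1->6, 2->16, 3->4), giving [11, 6, 16, 4]. So head = [11, 6, 16, 4]. Then head[-1] = 4.

4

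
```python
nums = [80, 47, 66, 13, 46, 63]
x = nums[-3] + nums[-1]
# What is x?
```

nums has length 6. Negative index -3 maps to positive index 6 + (-3) = 3. nums[3] = 13.
nums has length 6. Negative index -1 maps to positive index 6 + (-1) = 5. nums[5] = 63.
Sum: 13 + 63 = 76.

76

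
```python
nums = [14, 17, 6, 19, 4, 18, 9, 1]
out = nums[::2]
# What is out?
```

nums has length 8. The slice nums[::2] selects indices [0, 2, 4, 6] (0->14, 2->6, 4->4, 6->9), giving [14, 6, 4, 9].

[14, 6, 4, 9]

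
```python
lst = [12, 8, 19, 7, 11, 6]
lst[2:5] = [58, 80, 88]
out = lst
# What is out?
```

lst starts as [12, 8, 19, 7, 11, 6] (length 6). The slice lst[2:5] covers indices [2, 3, 4] with values [19, 7, 11]. Replacing that slice with [58, 80, 88] (same length) produces [12, 8, 58, 80, 88, 6].

[12, 8, 58, 80, 88, 6]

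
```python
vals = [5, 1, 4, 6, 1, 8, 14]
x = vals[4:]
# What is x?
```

vals has length 7. The slice vals[4:] selects indices [4, 5, 6] (4->1, 5->8, 6->14), giving [1, 8, 14].

[1, 8, 14]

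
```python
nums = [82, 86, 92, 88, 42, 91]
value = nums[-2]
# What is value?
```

nums has length 6. Negative index -2 maps to positive index 6 + (-2) = 4. nums[4] = 42.

42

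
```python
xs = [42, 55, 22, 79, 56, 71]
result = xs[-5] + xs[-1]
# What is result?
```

xs has length 6. Negative index -5 maps to positive index 6 + (-5) = 1. xs[1] = 55.
xs has length 6. Negative index -1 maps to positive index 6 + (-1) = 5. xs[5] = 71.
Sum: 55 + 71 = 126.

126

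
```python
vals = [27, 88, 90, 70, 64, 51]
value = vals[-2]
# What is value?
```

vals has length 6. Negative index -2 maps to positive index 6 + (-2) = 4. vals[4] = 64.

64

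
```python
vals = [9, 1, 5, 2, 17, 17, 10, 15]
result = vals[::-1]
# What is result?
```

vals has length 8. The slice vals[::-1] selects indices [7, 6, 5, 4, 3, 2, 1, 0] (7->15, 6->10, 5->17, 4->17, 3->2, 2->5, 1->1, 0->9), giving [15, 10, 17, 17, 2, 5, 1, 9].

[15, 10, 17, 17, 2, 5, 1, 9]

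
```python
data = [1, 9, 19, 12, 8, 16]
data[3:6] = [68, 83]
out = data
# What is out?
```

data starts as [1, 9, 19, 12, 8, 16] (length 6). The slice data[3:6] covers indices [3, 4, 5] with values [12, 8, 16]. Replacing that slice with [68, 83] (different length) produces [1, 9, 19, 68, 83].

[1, 9, 19, 68, 83]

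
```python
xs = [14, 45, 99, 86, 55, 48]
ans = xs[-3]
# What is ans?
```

xs has length 6. Negative index -3 maps to positive index 6 + (-3) = 3. xs[3] = 86.

86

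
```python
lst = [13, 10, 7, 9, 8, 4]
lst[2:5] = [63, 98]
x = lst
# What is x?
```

lst starts as [13, 10, 7, 9, 8, 4] (length 6). The slice lst[2:5] covers indices [2, 3, 4] with values [7, 9, 8]. Replacing that slice with [63, 98] (different length) produces [13, 10, 63, 98, 4].

[13, 10, 63, 98, 4]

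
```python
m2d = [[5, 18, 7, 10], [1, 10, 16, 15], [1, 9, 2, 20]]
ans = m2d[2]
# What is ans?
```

m2d has 3 rows. Row 2 is [1, 9, 2, 20].

[1, 9, 2, 20]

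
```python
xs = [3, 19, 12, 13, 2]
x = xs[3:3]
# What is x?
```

xs has length 5. The slice xs[3:3] resolves to an empty index range, so the result is [].

[]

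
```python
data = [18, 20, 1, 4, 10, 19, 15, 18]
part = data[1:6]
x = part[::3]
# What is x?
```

data has length 8. The slice data[1:6] selects indices [1, 2, 3, 4, 5] (1->20, 2->1, 3->4, 4->10, 5->19), giving [20, 1, 4, 10, 19]. So part = [20, 1, 4, 10, 19]. part has length 5. The slice part[::3] selects indices [0, 3] (0->20, 3->10), giving [20, 10].

[20, 10]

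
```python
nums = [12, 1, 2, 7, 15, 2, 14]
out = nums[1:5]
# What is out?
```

nums has length 7. The slice nums[1:5] selects indices [1, 2, 3, 4] (1->1, 2->2, 3->7, 4->15), giving [1, 2, 7, 15].

[1, 2, 7, 15]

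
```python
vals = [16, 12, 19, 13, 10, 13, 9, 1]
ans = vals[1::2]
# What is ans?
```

vals has length 8. The slice vals[1::2] selects indices [1, 3, 5, 7] (1->12, 3->13, 5->13, 7->1), giving [12, 13, 13, 1].

[12, 13, 13, 1]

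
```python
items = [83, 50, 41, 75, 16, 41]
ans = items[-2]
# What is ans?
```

items has length 6. Negative index -2 maps to positive index 6 + (-2) = 4. items[4] = 16.

16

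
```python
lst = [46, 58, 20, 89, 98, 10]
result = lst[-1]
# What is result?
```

lst has length 6. Negative index -1 maps to positive index 6 + (-1) = 5. lst[5] = 10.

10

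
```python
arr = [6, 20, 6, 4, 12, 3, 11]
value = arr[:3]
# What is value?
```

arr has length 7. The slice arr[:3] selects indices [0, 1, 2] (0->6, 1->20, 2->6), giving [6, 20, 6].

[6, 20, 6]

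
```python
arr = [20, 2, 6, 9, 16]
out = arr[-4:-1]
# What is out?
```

arr has length 5. The slice arr[-4:-1] selects indices [1, 2, 3] (1->2, 2->6, 3->9), giving [2, 6, 9].

[2, 6, 9]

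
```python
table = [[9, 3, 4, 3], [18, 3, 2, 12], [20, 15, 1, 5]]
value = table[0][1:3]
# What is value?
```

table[0] = [9, 3, 4, 3]. table[0] has length 4. The slice table[0][1:3] selects indices [1, 2] (1->3, 2->4), giving [3, 4].

[3, 4]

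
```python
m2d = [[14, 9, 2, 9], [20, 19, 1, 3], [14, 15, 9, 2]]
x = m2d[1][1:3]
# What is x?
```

m2d[1] = [20, 19, 1, 3]. m2d[1] has length 4. The slice m2d[1][1:3] selects indices [1, 2] (1->19, 2->1), giving [19, 1].

[19, 1]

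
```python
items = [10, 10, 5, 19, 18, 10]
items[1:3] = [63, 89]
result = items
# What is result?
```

items starts as [10, 10, 5, 19, 18, 10] (length 6). The slice items[1:3] covers indices [1, 2] with values [10, 5]. Replacing that slice with [63, 89] (same length) produces [10, 63, 89, 19, 18, 10].

[10, 63, 89, 19, 18, 10]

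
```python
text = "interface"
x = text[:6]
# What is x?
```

text has length 9. The slice text[:6] selects indices [0, 1, 2, 3, 4, 5] (0->'i', 1->'n', 2->'t', 3->'e', 4->'r', 5->'f'), giving 'interf'.

'interf'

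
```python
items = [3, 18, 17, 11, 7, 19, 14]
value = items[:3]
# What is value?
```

items has length 7. The slice items[:3] selects indices [0, 1, 2] (0->3, 1->18, 2->17), giving [3, 18, 17].

[3, 18, 17]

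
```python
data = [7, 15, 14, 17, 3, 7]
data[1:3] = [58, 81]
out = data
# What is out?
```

data starts as [7, 15, 14, 17, 3, 7] (length 6). The slice data[1:3] covers indices [1, 2] with values [15, 14]. Replacing that slice with [58, 81] (same length) produces [7, 58, 81, 17, 3, 7].

[7, 58, 81, 17, 3, 7]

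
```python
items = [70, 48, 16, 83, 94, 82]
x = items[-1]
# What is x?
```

items has length 6. Negative index -1 maps to positive index 6 + (-1) = 5. items[5] = 82.

82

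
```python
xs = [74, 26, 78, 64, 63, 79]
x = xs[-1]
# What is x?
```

xs has length 6. Negative index -1 maps to positive index 6 + (-1) = 5. xs[5] = 79.

79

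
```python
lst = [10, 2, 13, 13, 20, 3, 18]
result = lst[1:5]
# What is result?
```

lst has length 7. The slice lst[1:5] selects indices [1, 2, 3, 4] (1->2, 2->13, 3->13, 4->20), giving [2, 13, 13, 20].

[2, 13, 13, 20]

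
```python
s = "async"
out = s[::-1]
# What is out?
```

s has length 5. The slice s[::-1] selects indices [4, 3, 2, 1, 0] (4->'c', 3->'n', 2->'y', 1->'s', 0->'a'), giving 'cnysa'.

'cnysa'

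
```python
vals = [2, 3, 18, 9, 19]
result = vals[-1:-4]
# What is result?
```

vals has length 5. The slice vals[-1:-4] resolves to an empty index range, so the result is [].

[]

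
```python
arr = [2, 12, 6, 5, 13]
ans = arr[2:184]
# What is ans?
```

arr has length 5. The slice arr[2:184] selects indices [2, 3, 4] (2->6, 3->5, 4->13), giving [6, 5, 13].

[6, 5, 13]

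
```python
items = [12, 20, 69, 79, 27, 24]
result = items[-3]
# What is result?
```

items has length 6. Negative index -3 maps to positive index 6 + (-3) = 3. items[3] = 79.

79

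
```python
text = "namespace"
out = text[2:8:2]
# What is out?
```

text has length 9. The slice text[2:8:2] selects indices [2, 4, 6] (2->'m', 4->'s', 6->'a'), giving 'msa'.

'msa'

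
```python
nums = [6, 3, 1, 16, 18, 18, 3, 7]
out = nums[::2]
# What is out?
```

nums has length 8. The slice nums[::2] selects indices [0, 2, 4, 6] (0->6, 2->1, 4->18, 6->3), giving [6, 1, 18, 3].

[6, 1, 18, 3]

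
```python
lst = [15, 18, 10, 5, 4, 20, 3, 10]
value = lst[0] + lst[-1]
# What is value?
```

lst has length 8. lst[0] = 15.
lst has length 8. Negative index -1 maps to positive index 8 + (-1) = 7. lst[7] = 10.
Sum: 15 + 10 = 25.

25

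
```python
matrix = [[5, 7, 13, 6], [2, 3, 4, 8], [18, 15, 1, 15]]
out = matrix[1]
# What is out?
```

matrix has 3 rows. Row 1 is [2, 3, 4, 8].

[2, 3, 4, 8]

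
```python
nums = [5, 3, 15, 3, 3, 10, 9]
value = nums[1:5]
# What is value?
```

nums has length 7. The slice nums[1:5] selects indices [1, 2, 3, 4] (1->3, 2->15, 3->3, 4->3), giving [3, 15, 3, 3].

[3, 15, 3, 3]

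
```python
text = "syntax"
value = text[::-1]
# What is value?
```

text has length 6. The slice text[::-1] selects indices [5, 4, 3, 2, 1, 0] (5->'x', 4->'a', 3->'t', 2->'n', 1->'y', 0->'s'), giving 'xatnys'.

'xatnys'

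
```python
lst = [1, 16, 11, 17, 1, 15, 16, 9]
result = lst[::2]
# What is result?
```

lst has length 8. The slice lst[::2] selects indices [0, 2, 4, 6] (0->1, 2->11, 4->1, 6->16), giving [1, 11, 1, 16].

[1, 11, 1, 16]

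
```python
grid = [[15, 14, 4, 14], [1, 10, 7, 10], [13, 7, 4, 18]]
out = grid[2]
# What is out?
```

grid has 3 rows. Row 2 is [13, 7, 4, 18].

[13, 7, 4, 18]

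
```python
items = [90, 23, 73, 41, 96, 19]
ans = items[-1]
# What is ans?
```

items has length 6. Negative index -1 maps to positive index 6 + (-1) = 5. items[5] = 19.

19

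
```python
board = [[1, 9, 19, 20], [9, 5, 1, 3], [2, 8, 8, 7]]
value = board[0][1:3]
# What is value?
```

board[0] = [1, 9, 19, 20]. board[0] has length 4. The slice board[0][1:3] selects indices [1, 2] (1->9, 2->19), giving [9, 19].

[9, 19]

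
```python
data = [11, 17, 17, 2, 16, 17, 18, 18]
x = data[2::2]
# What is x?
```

data has length 8. The slice data[2::2] selects indices [2, 4, 6] (2->17, 4->16, 6->18), giving [17, 16, 18].

[17, 16, 18]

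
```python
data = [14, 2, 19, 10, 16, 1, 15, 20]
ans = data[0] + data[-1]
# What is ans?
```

data has length 8. data[0] = 14.
data has length 8. Negative index -1 maps to positive index 8 + (-1) = 7. data[7] = 20.
Sum: 14 + 20 = 34.

34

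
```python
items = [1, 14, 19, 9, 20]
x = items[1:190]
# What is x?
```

items has length 5. The slice items[1:190] selects indices [1, 2, 3, 4] (1->14, 2->19, 3->9, 4->20), giving [14, 19, 9, 20].

[14, 19, 9, 20]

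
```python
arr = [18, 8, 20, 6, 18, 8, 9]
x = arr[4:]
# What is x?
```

arr has length 7. The slice arr[4:] selects indices [4, 5, 6] (4->18, 5->8, 6->9), giving [18, 8, 9].

[18, 8, 9]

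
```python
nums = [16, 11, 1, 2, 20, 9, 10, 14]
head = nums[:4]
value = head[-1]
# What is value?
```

nums has length 8. The slice nums[:4] selects indices [0, 1, 2, 3] (0->16, 1->11, 2->1, 3->2), giving [16, 11, 1, 2]. So head = [16, 11, 1, 2]. Then head[-1] = 2.

2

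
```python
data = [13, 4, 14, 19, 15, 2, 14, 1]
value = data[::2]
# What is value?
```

data has length 8. The slice data[::2] selects indices [0, 2, 4, 6] (0->13, 2->14, 4->15, 6->14), giving [13, 14, 15, 14].

[13, 14, 15, 14]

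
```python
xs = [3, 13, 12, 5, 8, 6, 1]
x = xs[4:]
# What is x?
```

xs has length 7. The slice xs[4:] selects indices [4, 5, 6] (4->8, 5->6, 6->1), giving [8, 6, 1].

[8, 6, 1]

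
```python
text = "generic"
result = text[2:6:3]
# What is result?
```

text has length 7. The slice text[2:6:3] selects indices [2, 5] (2->'n', 5->'i'), giving 'ni'.

'ni'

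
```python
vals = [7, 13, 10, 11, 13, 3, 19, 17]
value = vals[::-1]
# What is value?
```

vals has length 8. The slice vals[::-1] selects indices [7, 6, 5, 4, 3, 2, 1, 0] (7->17, 6->19, 5->3, 4->13, 3->11, 2->10, 1->13, 0->7), giving [17, 19, 3, 13, 11, 10, 13, 7].

[17, 19, 3, 13, 11, 10, 13, 7]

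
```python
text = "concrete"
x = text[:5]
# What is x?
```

text has length 8. The slice text[:5] selects indices [0, 1, 2, 3, 4] (0->'c', 1->'o', 2->'n', 3->'c', 4->'r'), giving 'concr'.

'concr'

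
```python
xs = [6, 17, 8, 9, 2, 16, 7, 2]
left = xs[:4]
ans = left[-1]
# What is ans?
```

xs has length 8. The slice xs[:4] selects indices [0, 1, 2, 3] (0->6, 1->17, 2->8, 3->9), giving [6, 17, 8, 9]. So left = [6, 17, 8, 9]. Then left[-1] = 9.

9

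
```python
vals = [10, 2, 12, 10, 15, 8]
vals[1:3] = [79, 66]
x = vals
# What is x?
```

vals starts as [10, 2, 12, 10, 15, 8] (length 6). The slice vals[1:3] covers indices [1, 2] with values [2, 12]. Replacing that slice with [79, 66] (same length) produces [10, 79, 66, 10, 15, 8].

[10, 79, 66, 10, 15, 8]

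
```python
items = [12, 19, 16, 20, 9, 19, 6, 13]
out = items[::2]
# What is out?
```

items has length 8. The slice items[::2] selects indices [0, 2, 4, 6] (0->12, 2->16, 4->9, 6->6), giving [12, 16, 9, 6].

[12, 16, 9, 6]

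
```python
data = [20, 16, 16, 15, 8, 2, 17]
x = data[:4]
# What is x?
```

data has length 7. The slice data[:4] selects indices [0, 1, 2, 3] (0->20, 1->16, 2->16, 3->15), giving [20, 16, 16, 15].

[20, 16, 16, 15]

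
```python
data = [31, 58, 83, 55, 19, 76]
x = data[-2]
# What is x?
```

data has length 6. Negative index -2 maps to positive index 6 + (-2) = 4. data[4] = 19.

19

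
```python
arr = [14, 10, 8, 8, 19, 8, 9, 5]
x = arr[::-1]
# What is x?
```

arr has length 8. The slice arr[::-1] selects indices [7, 6, 5, 4, 3, 2, 1, 0] (7->5, 6->9, 5->8, 4->19, 3->8, 2->8, 1->10, 0->14), giving [5, 9, 8, 19, 8, 8, 10, 14].

[5, 9, 8, 19, 8, 8, 10, 14]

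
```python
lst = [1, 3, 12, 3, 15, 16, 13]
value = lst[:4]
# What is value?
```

lst has length 7. The slice lst[:4] selects indices [0, 1, 2, 3] (0->1, 1->3, 2->12, 3->3), giving [1, 3, 12, 3].

[1, 3, 12, 3]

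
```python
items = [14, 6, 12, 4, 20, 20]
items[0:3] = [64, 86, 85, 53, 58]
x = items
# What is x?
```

items starts as [14, 6, 12, 4, 20, 20] (length 6). The slice items[0:3] covers indices [0, 1, 2] with values [14, 6, 12]. Replacing that slice with [64, 86, 85, 53, 58] (different length) produces [64, 86, 85, 53, 58, 4, 20, 20].

[64, 86, 85, 53, 58, 4, 20, 20]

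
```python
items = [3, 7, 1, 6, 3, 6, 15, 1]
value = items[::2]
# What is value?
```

items has length 8. The slice items[::2] selects indices [0, 2, 4, 6] (0->3, 2->1, 4->3, 6->15), giving [3, 1, 3, 15].

[3, 1, 3, 15]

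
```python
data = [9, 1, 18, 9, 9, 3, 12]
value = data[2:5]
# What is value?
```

data has length 7. The slice data[2:5] selects indices [2, 3, 4] (2->18, 3->9, 4->9), giving [18, 9, 9].

[18, 9, 9]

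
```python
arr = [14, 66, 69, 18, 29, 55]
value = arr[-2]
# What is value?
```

arr has length 6. Negative index -2 maps to positive index 6 + (-2) = 4. arr[4] = 29.

29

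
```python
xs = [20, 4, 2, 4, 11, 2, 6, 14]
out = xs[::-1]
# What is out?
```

xs has length 8. The slice xs[::-1] selects indices [7, 6, 5, 4, 3, 2, 1, 0] (7->14, 6->6, 5->2, 4->11, 3->4, 2->2, 1->4, 0->20), giving [14, 6, 2, 11, 4, 2, 4, 20].

[14, 6, 2, 11, 4, 2, 4, 20]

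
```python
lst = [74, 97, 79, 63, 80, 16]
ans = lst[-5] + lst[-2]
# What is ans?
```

lst has length 6. Negative index -5 maps to positive index 6 + (-5) = 1. lst[1] = 97.
lst has length 6. Negative index -2 maps to positive index 6 + (-2) = 4. lst[4] = 80.
Sum: 97 + 80 = 177.

177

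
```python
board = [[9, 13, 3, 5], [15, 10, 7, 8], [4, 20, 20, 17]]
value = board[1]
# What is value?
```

board has 3 rows. Row 1 is [15, 10, 7, 8].

[15, 10, 7, 8]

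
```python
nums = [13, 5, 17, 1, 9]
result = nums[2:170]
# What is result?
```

nums has length 5. The slice nums[2:170] selects indices [2, 3, 4] (2->17, 3->1, 4->9), giving [17, 1, 9].

[17, 1, 9]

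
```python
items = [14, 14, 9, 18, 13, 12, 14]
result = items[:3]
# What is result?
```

items has length 7. The slice items[:3] selects indices [0, 1, 2] (0->14, 1->14, 2->9), giving [14, 14, 9].

[14, 14, 9]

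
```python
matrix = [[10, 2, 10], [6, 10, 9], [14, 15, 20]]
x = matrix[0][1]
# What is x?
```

matrix[0] = [10, 2, 10]. Taking column 1 of that row yields 2.

2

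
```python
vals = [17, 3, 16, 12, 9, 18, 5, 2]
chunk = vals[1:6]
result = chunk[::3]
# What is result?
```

vals has length 8. The slice vals[1:6] selects indices [1, 2, 3, 4, 5] (1->3, 2->16, 3->12, 4->9, 5->18), giving [3, 16, 12, 9, 18]. So chunk = [3, 16, 12, 9, 18]. chunk has length 5. The slice chunk[::3] selects indices [0, 3] (0->3, 3->9), giving [3, 9].

[3, 9]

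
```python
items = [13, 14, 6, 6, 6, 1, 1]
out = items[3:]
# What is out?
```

items has length 7. The slice items[3:] selects indices [3, 4, 5, 6] (3->6, 4->6, 5->1, 6->1), giving [6, 6, 1, 1].

[6, 6, 1, 1]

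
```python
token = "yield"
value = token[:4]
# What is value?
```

token has length 5. The slice token[:4] selects indices [0, 1, 2, 3] (0->'y', 1->'i', 2->'e', 3->'l'), giving 'yiel'.

'yiel'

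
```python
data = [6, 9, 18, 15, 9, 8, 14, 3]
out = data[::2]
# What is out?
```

data has length 8. The slice data[::2] selects indices [0, 2, 4, 6] (0->6, 2->18, 4->9, 6->14), giving [6, 18, 9, 14].

[6, 18, 9, 14]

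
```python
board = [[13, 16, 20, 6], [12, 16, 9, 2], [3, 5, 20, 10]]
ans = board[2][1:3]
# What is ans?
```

board[2] = [3, 5, 20, 10]. board[2] has length 4. The slice board[2][1:3] selects indices [1, 2] (1->5, 2->20), giving [5, 20].

[5, 20]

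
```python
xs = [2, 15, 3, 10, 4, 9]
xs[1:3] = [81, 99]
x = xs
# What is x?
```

xs starts as [2, 15, 3, 10, 4, 9] (length 6). The slice xs[1:3] covers indices [1, 2] with values [15, 3]. Replacing that slice with [81, 99] (same length) produces [2, 81, 99, 10, 4, 9].

[2, 81, 99, 10, 4, 9]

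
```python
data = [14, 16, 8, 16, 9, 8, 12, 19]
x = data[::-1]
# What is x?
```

data has length 8. The slice data[::-1] selects indices [7, 6, 5, 4, 3, 2, 1, 0] (7->19, 6->12, 5->8, 4->9, 3->16, 2->8, 1->16, 0->14), giving [19, 12, 8, 9, 16, 8, 16, 14].

[19, 12, 8, 9, 16, 8, 16, 14]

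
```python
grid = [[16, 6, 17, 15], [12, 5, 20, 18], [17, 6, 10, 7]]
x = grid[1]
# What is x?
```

grid has 3 rows. Row 1 is [12, 5, 20, 18].

[12, 5, 20, 18]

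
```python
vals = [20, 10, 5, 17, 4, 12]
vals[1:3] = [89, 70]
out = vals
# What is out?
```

vals starts as [20, 10, 5, 17, 4, 12] (length 6). The slice vals[1:3] covers indices [1, 2] with values [10, 5]. Replacing that slice with [89, 70] (same length) produces [20, 89, 70, 17, 4, 12].

[20, 89, 70, 17, 4, 12]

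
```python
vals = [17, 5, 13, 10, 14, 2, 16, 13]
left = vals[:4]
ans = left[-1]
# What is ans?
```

vals has length 8. The slice vals[:4] selects indices [0, 1, 2, 3] (0->17, 1->5, 2->13, 3->10), giving [17, 5, 13, 10]. So left = [17, 5, 13, 10]. Then left[-1] = 10.

10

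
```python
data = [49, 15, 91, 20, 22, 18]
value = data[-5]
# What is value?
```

data has length 6. Negative index -5 maps to positive index 6 + (-5) = 1. data[1] = 15.

15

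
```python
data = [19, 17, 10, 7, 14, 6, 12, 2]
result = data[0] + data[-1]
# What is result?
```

data has length 8. data[0] = 19.
data has length 8. Negative index -1 maps to positive index 8 + (-1) = 7. data[7] = 2.
Sum: 19 + 2 = 21.

21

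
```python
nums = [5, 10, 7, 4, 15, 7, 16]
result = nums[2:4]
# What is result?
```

nums has length 7. The slice nums[2:4] selects indices [2, 3] (2->7, 3->4), giving [7, 4].

[7, 4]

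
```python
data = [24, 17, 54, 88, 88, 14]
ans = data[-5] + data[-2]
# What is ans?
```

data has length 6. Negative index -5 maps to positive index 6 + (-5) = 1. data[1] = 17.
data has length 6. Negative index -2 maps to positive index 6 + (-2) = 4. data[4] = 88.
Sum: 17 + 88 = 105.

105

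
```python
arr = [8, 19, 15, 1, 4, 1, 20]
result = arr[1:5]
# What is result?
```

arr has length 7. The slice arr[1:5] selects indices [1, 2, 3, 4] (1->19, 2->15, 3->1, 4->4), giving [19, 15, 1, 4].

[19, 15, 1, 4]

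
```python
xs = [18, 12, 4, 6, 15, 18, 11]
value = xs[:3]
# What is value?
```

xs has length 7. The slice xs[:3] selects indices [0, 1, 2] (0->18, 1->12, 2->4), giving [18, 12, 4].

[18, 12, 4]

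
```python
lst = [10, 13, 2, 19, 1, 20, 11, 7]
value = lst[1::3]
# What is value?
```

lst has length 8. The slice lst[1::3] selects indices [1, 4, 7] (1->13, 4->1, 7->7), giving [13, 1, 7].

[13, 1, 7]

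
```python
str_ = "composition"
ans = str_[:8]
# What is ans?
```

str_ has length 11. The slice str_[:8] selects indices [0, 1, 2, 3, 4, 5, 6, 7] (0->'c', 1->'o', 2->'m', 3->'p', 4->'o', 5->'s', 6->'i', 7->'t'), giving 'composit'.

'composit'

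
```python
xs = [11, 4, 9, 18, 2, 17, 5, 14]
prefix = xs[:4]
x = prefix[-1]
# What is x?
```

xs has length 8. The slice xs[:4] selects indices [0, 1, 2, 3] (0->11, 1->4, 2->9, 3->18), giving [11, 4, 9, 18]. So prefix = [11, 4, 9, 18]. Then prefix[-1] = 18.

18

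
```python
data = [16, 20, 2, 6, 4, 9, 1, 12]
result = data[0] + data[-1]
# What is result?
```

data has length 8. data[0] = 16.
data has length 8. Negative index -1 maps to positive index 8 + (-1) = 7. data[7] = 12.
Sum: 16 + 12 = 28.

28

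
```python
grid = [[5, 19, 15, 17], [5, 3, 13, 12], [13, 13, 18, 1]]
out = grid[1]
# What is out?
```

grid has 3 rows. Row 1 is [5, 3, 13, 12].

[5, 3, 13, 12]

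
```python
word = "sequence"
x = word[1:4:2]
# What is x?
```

word has length 8. The slice word[1:4:2] selects indices [1, 3] (1->'e', 3->'u'), giving 'eu'.

'eu'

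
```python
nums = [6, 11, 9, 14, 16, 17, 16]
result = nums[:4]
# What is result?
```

nums has length 7. The slice nums[:4] selects indices [0, 1, 2, 3] (0->6, 1->11, 2->9, 3->14), giving [6, 11, 9, 14].

[6, 11, 9, 14]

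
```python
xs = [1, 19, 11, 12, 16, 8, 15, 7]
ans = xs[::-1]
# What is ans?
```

xs has length 8. The slice xs[::-1] selects indices [7, 6, 5, 4, 3, 2, 1, 0] (7->7, 6->15, 5->8, 4->16, 3->12, 2->11, 1->19, 0->1), giving [7, 15, 8, 16, 12, 11, 19, 1].

[7, 15, 8, 16, 12, 11, 19, 1]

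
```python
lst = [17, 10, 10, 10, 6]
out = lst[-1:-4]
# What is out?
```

lst has length 5. The slice lst[-1:-4] resolves to an empty index range, so the result is [].

[]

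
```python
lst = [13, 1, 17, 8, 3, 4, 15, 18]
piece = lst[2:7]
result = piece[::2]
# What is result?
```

lst has length 8. The slice lst[2:7] selects indices [2, 3, 4, 5, 6] (2->17, 3->8, 4->3, 5->4, 6->15), giving [17, 8, 3, 4, 15]. So piece = [17, 8, 3, 4, 15]. piece has length 5. The slice piece[::2] selects indices [0, 2, 4] (0->17, 2->3, 4->15), giving [17, 3, 15].

[17, 3, 15]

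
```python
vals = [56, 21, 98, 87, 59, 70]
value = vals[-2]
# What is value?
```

vals has length 6. Negative index -2 maps to positive index 6 + (-2) = 4. vals[4] = 59.

59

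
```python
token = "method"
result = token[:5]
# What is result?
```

token has length 6. The slice token[:5] selects indices [0, 1, 2, 3, 4] (0->'m', 1->'e', 2->'t', 3->'h', 4->'o'), giving 'metho'.

'metho'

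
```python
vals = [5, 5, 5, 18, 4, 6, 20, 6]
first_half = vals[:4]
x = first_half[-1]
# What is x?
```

vals has length 8. The slice vals[:4] selects indices [0, 1, 2, 3] (0->5, 1->5, 2->5, 3->18), giving [5, 5, 5, 18]. So first_half = [5, 5, 5, 18]. Then first_half[-1] = 18.

18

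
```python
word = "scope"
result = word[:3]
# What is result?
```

word has length 5. The slice word[:3] selects indices [0, 1, 2] (0->'s', 1->'c', 2->'o'), giving 'sco'.

'sco'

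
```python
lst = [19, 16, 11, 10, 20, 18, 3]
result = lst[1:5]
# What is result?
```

lst has length 7. The slice lst[1:5] selects indices [1, 2, 3, 4] (1->16, 2->11, 3->10, 4->20), giving [16, 11, 10, 20].

[16, 11, 10, 20]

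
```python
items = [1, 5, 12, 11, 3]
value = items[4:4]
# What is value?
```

items has length 5. The slice items[4:4] resolves to an empty index range, so the result is [].

[]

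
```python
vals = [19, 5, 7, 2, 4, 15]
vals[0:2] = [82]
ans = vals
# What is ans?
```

vals starts as [19, 5, 7, 2, 4, 15] (length 6). The slice vals[0:2] covers indices [0, 1] with values [19, 5]. Replacing that slice with [82] (different length) produces [82, 7, 2, 4, 15].

[82, 7, 2, 4, 15]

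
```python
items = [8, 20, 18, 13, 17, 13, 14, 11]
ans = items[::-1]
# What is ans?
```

items has length 8. The slice items[::-1] selects indices [7, 6, 5, 4, 3, 2, 1, 0] (7->11, 6->14, 5->13, 4->17, 3->13, 2->18, 1->20, 0->8), giving [11, 14, 13, 17, 13, 18, 20, 8].

[11, 14, 13, 17, 13, 18, 20, 8]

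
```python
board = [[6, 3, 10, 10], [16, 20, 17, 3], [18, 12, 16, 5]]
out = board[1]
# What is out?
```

board has 3 rows. Row 1 is [16, 20, 17, 3].

[16, 20, 17, 3]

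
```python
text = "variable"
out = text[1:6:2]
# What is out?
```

text has length 8. The slice text[1:6:2] selects indices [1, 3, 5] (1->'a', 3->'i', 5->'b'), giving 'aib'.

'aib'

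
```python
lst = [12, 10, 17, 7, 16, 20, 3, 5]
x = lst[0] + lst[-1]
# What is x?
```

lst has length 8. lst[0] = 12.
lst has length 8. Negative index -1 maps to positive index 8 + (-1) = 7. lst[7] = 5.
Sum: 12 + 5 = 17.

17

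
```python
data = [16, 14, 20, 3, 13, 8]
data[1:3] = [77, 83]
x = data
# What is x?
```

data starts as [16, 14, 20, 3, 13, 8] (length 6). The slice data[1:3] covers indices [1, 2] with values [14, 20]. Replacing that slice with [77, 83] (same length) produces [16, 77, 83, 3, 13, 8].

[16, 77, 83, 3, 13, 8]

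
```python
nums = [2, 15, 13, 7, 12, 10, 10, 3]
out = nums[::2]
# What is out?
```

nums has length 8. The slice nums[::2] selects indices [0, 2, 4, 6] (0->2, 2->13, 4->12, 6->10), giving [2, 13, 12, 10].

[2, 13, 12, 10]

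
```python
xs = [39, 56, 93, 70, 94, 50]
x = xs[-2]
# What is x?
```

xs has length 6. Negative index -2 maps to positive index 6 + (-2) = 4. xs[4] = 94.

94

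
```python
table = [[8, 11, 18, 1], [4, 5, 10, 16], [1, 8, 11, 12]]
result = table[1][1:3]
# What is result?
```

table[1] = [4, 5, 10, 16]. table[1] has length 4. The slice table[1][1:3] selects indices [1, 2] (1->5, 2->10), giving [5, 10].

[5, 10]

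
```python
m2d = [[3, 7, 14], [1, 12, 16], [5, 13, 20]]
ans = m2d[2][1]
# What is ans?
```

m2d[2] = [5, 13, 20]. Taking column 1 of that row yields 13.

13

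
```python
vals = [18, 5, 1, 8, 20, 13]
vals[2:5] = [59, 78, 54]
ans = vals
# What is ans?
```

vals starts as [18, 5, 1, 8, 20, 13] (length 6). The slice vals[2:5] covers indices [2, 3, 4] with values [1, 8, 20]. Replacing that slice with [59, 78, 54] (same length) produces [18, 5, 59, 78, 54, 13].

[18, 5, 59, 78, 54, 13]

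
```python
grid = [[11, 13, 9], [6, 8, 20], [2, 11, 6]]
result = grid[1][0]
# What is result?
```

grid[1] = [6, 8, 20]. Taking column 0 of that row yields 6.

6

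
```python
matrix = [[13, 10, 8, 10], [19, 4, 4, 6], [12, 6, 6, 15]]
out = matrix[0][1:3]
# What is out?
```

matrix[0] = [13, 10, 8, 10]. matrix[0] has length 4. The slice matrix[0][1:3] selects indices [1, 2] (1->10, 2->8), giving [10, 8].

[10, 8]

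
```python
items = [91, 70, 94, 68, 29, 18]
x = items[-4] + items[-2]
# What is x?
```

items has length 6. Negative index -4 maps to positive index 6 + (-4) = 2. items[2] = 94.
items has length 6. Negative index -2 maps to positive index 6 + (-2) = 4. items[4] = 29.
Sum: 94 + 29 = 123.

123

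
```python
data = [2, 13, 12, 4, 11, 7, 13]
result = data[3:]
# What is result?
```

data has length 7. The slice data[3:] selects indices [3, 4, 5, 6] (3->4, 4->11, 5->7, 6->13), giving [4, 11, 7, 13].

[4, 11, 7, 13]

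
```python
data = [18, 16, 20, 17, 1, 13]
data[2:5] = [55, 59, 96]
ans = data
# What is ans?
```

data starts as [18, 16, 20, 17, 1, 13] (length 6). The slice data[2:5] covers indices [2, 3, 4] with values [20, 17, 1]. Replacing that slice with [55, 59, 96] (same length) produces [18, 16, 55, 59, 96, 13].

[18, 16, 55, 59, 96, 13]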